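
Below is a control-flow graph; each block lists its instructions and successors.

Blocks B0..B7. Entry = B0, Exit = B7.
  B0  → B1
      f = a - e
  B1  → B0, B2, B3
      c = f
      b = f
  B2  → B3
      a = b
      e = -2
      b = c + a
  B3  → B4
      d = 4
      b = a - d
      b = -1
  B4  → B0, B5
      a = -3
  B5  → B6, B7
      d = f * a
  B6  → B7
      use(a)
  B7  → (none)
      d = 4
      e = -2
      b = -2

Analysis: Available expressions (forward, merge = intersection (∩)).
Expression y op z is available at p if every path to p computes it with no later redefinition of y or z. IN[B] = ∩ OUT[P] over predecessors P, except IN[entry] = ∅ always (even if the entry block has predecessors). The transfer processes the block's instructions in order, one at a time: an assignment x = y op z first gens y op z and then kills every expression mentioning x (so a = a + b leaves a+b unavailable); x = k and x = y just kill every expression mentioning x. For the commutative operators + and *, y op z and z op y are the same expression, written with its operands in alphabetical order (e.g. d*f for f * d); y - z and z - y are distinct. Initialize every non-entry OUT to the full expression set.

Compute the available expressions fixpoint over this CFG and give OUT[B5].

Converged values:
  B0:   IN={}   OUT={a-e}
  B1:   IN={a-e}   OUT={a-e}
  B2:   IN={a-e}   OUT={a+c}
  B3:   IN={}   OUT={a-d}
  B4:   IN={a-d}   OUT={}
  B5:   IN={}   OUT={a*f}
  B6:   IN={a*f}   OUT={a*f}
  B7:   IN={a*f}   OUT={a*f}

Merge at B5: IN[B5] = OUT[B4] = {}
Applying B5's transfer function to that IN value gives OUT[B5] (row B5 above).

Answer: {a*f}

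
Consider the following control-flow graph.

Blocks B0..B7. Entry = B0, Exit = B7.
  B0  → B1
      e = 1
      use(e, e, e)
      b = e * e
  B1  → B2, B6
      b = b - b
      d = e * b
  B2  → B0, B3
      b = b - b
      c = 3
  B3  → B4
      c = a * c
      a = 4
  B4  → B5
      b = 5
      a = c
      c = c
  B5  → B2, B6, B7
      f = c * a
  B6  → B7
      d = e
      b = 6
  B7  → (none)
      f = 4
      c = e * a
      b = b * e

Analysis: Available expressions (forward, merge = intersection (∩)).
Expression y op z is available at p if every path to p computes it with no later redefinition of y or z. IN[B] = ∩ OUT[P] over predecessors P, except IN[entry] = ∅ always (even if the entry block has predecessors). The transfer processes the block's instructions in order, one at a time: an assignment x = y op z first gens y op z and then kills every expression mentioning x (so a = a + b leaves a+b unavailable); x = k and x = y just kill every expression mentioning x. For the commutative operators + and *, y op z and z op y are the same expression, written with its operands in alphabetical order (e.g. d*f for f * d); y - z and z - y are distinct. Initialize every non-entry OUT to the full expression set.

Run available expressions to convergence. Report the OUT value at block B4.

Answer: {e*e}

Trace:
Converged values:
  B0:  IN={}  OUT={e*e}
  B1:  IN={e*e}  OUT={b*e, e*e}
  B2:  IN={e*e}  OUT={e*e}
  B3:  IN={e*e}  OUT={e*e}
  B4:  IN={e*e}  OUT={e*e}
  B5:  IN={e*e}  OUT={a*c, e*e}
  B6:  IN={e*e}  OUT={e*e}
  B7:  IN={e*e}  OUT={a*e, e*e}

Merge at B4: IN[B4] = OUT[B3] = {e*e}
Applying B4's transfer function to that IN value gives OUT[B4] (row B4 above).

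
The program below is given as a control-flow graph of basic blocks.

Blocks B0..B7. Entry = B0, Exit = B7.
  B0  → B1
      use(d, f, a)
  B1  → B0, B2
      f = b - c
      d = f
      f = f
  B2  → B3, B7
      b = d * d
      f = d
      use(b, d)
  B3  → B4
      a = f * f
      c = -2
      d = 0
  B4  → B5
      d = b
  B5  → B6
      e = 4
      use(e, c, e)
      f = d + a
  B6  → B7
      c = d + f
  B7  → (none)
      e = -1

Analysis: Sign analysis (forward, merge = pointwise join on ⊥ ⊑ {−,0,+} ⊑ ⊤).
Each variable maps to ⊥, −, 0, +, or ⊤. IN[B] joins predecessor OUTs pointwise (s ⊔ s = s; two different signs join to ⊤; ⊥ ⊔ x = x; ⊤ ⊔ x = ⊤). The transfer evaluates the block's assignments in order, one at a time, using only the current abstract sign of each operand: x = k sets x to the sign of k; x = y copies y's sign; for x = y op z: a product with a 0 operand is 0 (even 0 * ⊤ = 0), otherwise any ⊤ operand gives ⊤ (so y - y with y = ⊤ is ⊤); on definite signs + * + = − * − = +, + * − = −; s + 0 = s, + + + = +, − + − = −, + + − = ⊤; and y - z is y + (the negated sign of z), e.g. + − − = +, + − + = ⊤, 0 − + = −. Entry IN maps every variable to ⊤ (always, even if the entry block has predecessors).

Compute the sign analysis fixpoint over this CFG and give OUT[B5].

Answer: {a: ⊤, b: ⊤, c: -, d: ⊤, e: +, f: ⊤}

Trace:
Converged values:
  B0: | IN=(all ⊤) | OUT=(all ⊤)
  B1: | IN=(all ⊤) | OUT=(all ⊤)
  B2: | IN=(all ⊤) | OUT=(all ⊤)
  B3: | IN=(all ⊤) | OUT={c:-, d:0; rest ⊤}
  B4: | IN={c:-, d:0; rest ⊤} | OUT={c:-; rest ⊤}
  B5: | IN={c:-; rest ⊤} | OUT={c:-, e:+; rest ⊤}
  B6: | IN={c:-, e:+; rest ⊤} | OUT={e:+; rest ⊤}
  B7: | IN=(all ⊤) | OUT={e:-; rest ⊤}

Merge at B5: IN[B5] = OUT[B4] = {a: ⊤, b: ⊤, c: -, d: ⊤, e: ⊤, f: ⊤}
Applying B5's transfer function to that IN value gives OUT[B5] (row B5 above).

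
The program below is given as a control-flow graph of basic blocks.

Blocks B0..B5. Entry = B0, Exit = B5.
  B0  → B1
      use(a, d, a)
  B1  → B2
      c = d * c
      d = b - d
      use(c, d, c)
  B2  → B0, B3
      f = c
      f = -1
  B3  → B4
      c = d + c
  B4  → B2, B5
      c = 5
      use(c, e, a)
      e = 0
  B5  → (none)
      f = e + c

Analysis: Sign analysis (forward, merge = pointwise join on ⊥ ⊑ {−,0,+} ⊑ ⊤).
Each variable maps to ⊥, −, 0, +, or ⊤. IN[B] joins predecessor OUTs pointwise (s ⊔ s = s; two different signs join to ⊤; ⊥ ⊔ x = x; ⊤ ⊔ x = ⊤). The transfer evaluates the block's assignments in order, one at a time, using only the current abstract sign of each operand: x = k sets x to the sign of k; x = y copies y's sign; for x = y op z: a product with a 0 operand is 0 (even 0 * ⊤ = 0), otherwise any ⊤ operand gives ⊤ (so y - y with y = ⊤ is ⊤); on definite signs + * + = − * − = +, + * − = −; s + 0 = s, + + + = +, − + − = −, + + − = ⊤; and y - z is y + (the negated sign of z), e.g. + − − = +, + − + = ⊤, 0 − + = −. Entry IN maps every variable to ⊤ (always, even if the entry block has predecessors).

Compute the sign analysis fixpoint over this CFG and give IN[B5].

Converged values:
  B0: | IN=(all ⊤) | OUT=(all ⊤)
  B1: | IN=(all ⊤) | OUT=(all ⊤)
  B2: | IN=(all ⊤) | OUT={f:-; rest ⊤}
  B3: | IN={f:-; rest ⊤} | OUT={f:-; rest ⊤}
  B4: | IN={f:-; rest ⊤} | OUT={c:+, e:0, f:-; rest ⊤}
  B5: | IN={c:+, e:0, f:-; rest ⊤} | OUT={c:+, e:0, f:+; rest ⊤}

Merge at B5: IN[B5] = OUT[B4] = {a: ⊤, b: ⊤, c: +, d: ⊤, e: 0, f: -}

Answer: {a: ⊤, b: ⊤, c: +, d: ⊤, e: 0, f: -}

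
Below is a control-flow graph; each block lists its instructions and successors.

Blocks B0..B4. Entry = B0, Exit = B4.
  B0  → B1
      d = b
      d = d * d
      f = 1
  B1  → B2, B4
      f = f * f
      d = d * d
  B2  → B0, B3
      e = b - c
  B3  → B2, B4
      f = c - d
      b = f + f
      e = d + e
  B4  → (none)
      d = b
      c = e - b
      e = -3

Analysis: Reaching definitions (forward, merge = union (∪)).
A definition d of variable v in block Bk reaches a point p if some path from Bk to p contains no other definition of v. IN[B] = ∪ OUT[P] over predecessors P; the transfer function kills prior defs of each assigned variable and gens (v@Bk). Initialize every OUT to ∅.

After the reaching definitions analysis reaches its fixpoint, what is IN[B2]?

Fixpoint table:
  B0: | IN={b@B3, d@B1, e@B2, f@B1, f@B3} | OUT={b@B3, d@B0, e@B2, f@B0}
  B1: | IN={b@B3, d@B0, e@B2, f@B0} | OUT={b@B3, d@B1, e@B2, f@B1}
  B2: | IN={b@B3, d@B1, e@B2, e@B3, f@B1, f@B3} | OUT={b@B3, d@B1, e@B2, f@B1, f@B3}
  B3: | IN={b@B3, d@B1, e@B2, f@B1, f@B3} | OUT={b@B3, d@B1, e@B3, f@B3}
  B4: | IN={b@B3, d@B1, e@B2, e@B3, f@B1, f@B3} | OUT={b@B3, c@B4, d@B4, e@B4, f@B1, f@B3}

Merge at B2: IN[B2] = OUT[B1] ⊔ OUT[B3] = {b@B3, d@B1, e@B2, e@B3, f@B1, f@B3}

Answer: {b@B3, d@B1, e@B2, e@B3, f@B1, f@B3}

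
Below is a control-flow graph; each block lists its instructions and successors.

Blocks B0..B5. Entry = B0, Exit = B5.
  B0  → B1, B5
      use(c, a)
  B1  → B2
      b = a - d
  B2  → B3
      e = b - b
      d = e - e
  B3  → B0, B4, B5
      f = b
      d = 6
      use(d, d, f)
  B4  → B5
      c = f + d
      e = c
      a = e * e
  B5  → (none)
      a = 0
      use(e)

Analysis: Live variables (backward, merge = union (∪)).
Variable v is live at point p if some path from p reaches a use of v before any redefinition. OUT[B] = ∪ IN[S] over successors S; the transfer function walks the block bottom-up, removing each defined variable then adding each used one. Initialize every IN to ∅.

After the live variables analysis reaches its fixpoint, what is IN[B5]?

Answer: {e}

Derivation:
Fixpoint table:
  B0:   IN={a, c, d, e}   OUT={a, c, d, e}
  B1:   IN={a, c, d}   OUT={a, b, c}
  B2:   IN={a, b, c}   OUT={a, b, c, e}
  B3:   IN={a, b, c, e}   OUT={a, c, d, e, f}
  B4:   IN={d, f}   OUT={e}
  B5:   IN={e}   OUT={}

B5 is the boundary node: OUT[B5] = {}
Applying B5's transfer function to that OUT value gives IN[B5] (row B5 above).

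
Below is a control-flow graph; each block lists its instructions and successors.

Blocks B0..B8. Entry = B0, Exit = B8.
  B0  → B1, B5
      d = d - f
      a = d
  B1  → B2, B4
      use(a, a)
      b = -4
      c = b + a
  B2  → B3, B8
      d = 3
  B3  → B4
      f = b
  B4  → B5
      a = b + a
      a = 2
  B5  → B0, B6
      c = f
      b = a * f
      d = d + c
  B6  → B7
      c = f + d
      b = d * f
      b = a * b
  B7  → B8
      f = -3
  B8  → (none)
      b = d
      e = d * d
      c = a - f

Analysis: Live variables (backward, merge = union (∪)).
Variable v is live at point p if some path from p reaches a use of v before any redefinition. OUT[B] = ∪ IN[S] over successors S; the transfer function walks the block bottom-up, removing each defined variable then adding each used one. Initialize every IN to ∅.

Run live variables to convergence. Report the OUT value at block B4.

Converged values:
  B0:  IN={d, f}  OUT={a, d, f}
  B1:  IN={a, d, f}  OUT={a, b, d, f}
  B2:  IN={a, b, f}  OUT={a, b, d, f}
  B3:  IN={a, b, d}  OUT={a, b, d, f}
  B4:  IN={a, b, d, f}  OUT={a, d, f}
  B5:  IN={a, d, f}  OUT={a, d, f}
  B6:  IN={a, d, f}  OUT={a, d}
  B7:  IN={a, d}  OUT={a, d, f}
  B8:  IN={a, d, f}  OUT={}

Merge at B4: OUT[B4] = IN[B5] = {a, d, f}

Answer: {a, d, f}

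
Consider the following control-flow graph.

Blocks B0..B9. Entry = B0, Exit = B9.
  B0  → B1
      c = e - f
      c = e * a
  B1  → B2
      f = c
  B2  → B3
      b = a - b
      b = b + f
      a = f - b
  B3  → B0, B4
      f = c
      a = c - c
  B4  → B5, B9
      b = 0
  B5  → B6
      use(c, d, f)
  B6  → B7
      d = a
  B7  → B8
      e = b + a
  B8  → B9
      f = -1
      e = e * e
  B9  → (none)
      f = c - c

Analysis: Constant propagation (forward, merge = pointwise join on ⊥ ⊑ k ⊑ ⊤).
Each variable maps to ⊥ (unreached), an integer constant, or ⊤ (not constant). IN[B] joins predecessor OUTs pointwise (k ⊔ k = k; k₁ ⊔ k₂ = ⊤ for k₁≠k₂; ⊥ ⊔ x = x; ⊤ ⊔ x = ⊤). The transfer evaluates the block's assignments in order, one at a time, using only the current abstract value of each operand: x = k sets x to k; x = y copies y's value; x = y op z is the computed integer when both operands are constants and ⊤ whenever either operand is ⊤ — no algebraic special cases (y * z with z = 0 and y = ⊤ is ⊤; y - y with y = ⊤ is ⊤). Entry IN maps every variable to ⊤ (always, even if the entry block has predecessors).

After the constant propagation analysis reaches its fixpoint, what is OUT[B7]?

Answer: {a: ⊤, b: 0, c: ⊤, d: ⊤, e: ⊤, f: ⊤}

Working:
Converged values:
  B0: | IN=(all ⊤) | OUT=(all ⊤)
  B1: | IN=(all ⊤) | OUT=(all ⊤)
  B2: | IN=(all ⊤) | OUT=(all ⊤)
  B3: | IN=(all ⊤) | OUT=(all ⊤)
  B4: | IN=(all ⊤) | OUT={b:0; rest ⊤}
  B5: | IN={b:0; rest ⊤} | OUT={b:0; rest ⊤}
  B6: | IN={b:0; rest ⊤} | OUT={b:0; rest ⊤}
  B7: | IN={b:0; rest ⊤} | OUT={b:0; rest ⊤}
  B8: | IN={b:0; rest ⊤} | OUT={b:0, f:-1; rest ⊤}
  B9: | IN={b:0; rest ⊤} | OUT={b:0; rest ⊤}

Merge at B7: IN[B7] = OUT[B6] = {a: ⊤, b: 0, c: ⊤, d: ⊤, e: ⊤, f: ⊤}
Applying B7's transfer function to that IN value gives OUT[B7] (row B7 above).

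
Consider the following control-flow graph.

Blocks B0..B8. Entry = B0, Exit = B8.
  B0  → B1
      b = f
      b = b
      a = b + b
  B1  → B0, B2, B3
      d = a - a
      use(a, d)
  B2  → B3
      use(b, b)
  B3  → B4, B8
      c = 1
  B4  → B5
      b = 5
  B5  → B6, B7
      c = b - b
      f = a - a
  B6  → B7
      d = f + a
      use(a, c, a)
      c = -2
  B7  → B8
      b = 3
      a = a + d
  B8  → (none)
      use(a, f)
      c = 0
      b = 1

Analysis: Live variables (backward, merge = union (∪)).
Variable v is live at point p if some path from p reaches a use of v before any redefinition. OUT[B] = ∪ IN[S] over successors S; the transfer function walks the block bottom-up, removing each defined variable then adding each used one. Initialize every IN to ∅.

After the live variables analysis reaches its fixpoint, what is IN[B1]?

Per-block solution:
  B0: | IN={f} | OUT={a, b, f}
  B1: | IN={a, b, f} | OUT={a, b, d, f}
  B2: | IN={a, b, d, f} | OUT={a, d, f}
  B3: | IN={a, d, f} | OUT={a, d, f}
  B4: | IN={a, d} | OUT={a, b, d}
  B5: | IN={a, b, d} | OUT={a, c, d, f}
  B6: | IN={a, c, f} | OUT={a, d, f}
  B7: | IN={a, d, f} | OUT={a, f}
  B8: | IN={a, f} | OUT={}

Merge at B1: OUT[B1] = IN[B0] ⊔ IN[B2] ⊔ IN[B3] = {a, b, d, f}
Applying B1's transfer function to that OUT value gives IN[B1] (row B1 above).

Answer: {a, b, f}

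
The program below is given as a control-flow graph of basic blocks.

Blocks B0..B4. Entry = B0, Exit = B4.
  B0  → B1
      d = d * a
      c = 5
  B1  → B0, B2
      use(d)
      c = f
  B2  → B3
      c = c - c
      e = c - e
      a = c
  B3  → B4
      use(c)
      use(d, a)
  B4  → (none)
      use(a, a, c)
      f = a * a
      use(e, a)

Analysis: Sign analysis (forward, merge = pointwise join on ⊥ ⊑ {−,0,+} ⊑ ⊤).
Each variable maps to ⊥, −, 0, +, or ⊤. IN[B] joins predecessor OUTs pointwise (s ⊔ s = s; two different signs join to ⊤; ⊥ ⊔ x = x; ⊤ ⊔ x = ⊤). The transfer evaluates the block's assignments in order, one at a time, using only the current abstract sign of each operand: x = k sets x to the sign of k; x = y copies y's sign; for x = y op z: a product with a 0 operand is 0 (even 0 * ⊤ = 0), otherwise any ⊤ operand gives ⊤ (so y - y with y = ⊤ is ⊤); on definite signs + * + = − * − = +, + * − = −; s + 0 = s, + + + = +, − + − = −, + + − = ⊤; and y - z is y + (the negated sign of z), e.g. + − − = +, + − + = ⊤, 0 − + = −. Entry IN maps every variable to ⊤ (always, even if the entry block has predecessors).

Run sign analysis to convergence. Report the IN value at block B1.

Answer: {a: ⊤, b: ⊤, c: +, d: ⊤, e: ⊤, f: ⊤}

Working:
Per-block solution:
  B0:  IN=(all ⊤)  OUT={c:+; rest ⊤}
  B1:  IN={c:+; rest ⊤}  OUT=(all ⊤)
  B2:  IN=(all ⊤)  OUT=(all ⊤)
  B3:  IN=(all ⊤)  OUT=(all ⊤)
  B4:  IN=(all ⊤)  OUT=(all ⊤)

Merge at B1: IN[B1] = OUT[B0] = {a: ⊤, b: ⊤, c: +, d: ⊤, e: ⊤, f: ⊤}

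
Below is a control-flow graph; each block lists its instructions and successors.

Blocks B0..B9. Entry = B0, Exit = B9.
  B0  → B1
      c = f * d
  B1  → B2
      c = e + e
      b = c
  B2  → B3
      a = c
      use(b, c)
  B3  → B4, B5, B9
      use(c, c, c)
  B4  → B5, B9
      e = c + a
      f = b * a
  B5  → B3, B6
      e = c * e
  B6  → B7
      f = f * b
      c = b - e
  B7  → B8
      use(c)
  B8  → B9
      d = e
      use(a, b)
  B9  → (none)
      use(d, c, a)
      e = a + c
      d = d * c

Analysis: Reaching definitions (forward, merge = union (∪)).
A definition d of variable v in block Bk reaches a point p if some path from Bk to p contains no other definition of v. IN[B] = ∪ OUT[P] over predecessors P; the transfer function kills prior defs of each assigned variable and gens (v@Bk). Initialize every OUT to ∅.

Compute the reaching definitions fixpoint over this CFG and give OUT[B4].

Answer: {a@B2, b@B1, c@B1, e@B4, f@B4}

Working:
Per-block solution:
  B0:  IN={}  OUT={c@B0}
  B1:  IN={c@B0}  OUT={b@B1, c@B1}
  B2:  IN={b@B1, c@B1}  OUT={a@B2, b@B1, c@B1}
  B3:  IN={a@B2, b@B1, c@B1, e@B5, f@B4}  OUT={a@B2, b@B1, c@B1, e@B5, f@B4}
  B4:  IN={a@B2, b@B1, c@B1, e@B5, f@B4}  OUT={a@B2, b@B1, c@B1, e@B4, f@B4}
  B5:  IN={a@B2, b@B1, c@B1, e@B4, e@B5, f@B4}  OUT={a@B2, b@B1, c@B1, e@B5, f@B4}
  B6:  IN={a@B2, b@B1, c@B1, e@B5, f@B4}  OUT={a@B2, b@B1, c@B6, e@B5, f@B6}
  B7:  IN={a@B2, b@B1, c@B6, e@B5, f@B6}  OUT={a@B2, b@B1, c@B6, e@B5, f@B6}
  B8:  IN={a@B2, b@B1, c@B6, e@B5, f@B6}  OUT={a@B2, b@B1, c@B6, d@B8, e@B5, f@B6}
  B9:  IN={a@B2, b@B1, c@B1, c@B6, d@B8, e@B4, e@B5, f@B4, f@B6}  OUT={a@B2, b@B1, c@B1, c@B6, d@B9, e@B9, f@B4, f@B6}

Merge at B4: IN[B4] = OUT[B3] = {a@B2, b@B1, c@B1, e@B5, f@B4}
Applying B4's transfer function to that IN value gives OUT[B4] (row B4 above).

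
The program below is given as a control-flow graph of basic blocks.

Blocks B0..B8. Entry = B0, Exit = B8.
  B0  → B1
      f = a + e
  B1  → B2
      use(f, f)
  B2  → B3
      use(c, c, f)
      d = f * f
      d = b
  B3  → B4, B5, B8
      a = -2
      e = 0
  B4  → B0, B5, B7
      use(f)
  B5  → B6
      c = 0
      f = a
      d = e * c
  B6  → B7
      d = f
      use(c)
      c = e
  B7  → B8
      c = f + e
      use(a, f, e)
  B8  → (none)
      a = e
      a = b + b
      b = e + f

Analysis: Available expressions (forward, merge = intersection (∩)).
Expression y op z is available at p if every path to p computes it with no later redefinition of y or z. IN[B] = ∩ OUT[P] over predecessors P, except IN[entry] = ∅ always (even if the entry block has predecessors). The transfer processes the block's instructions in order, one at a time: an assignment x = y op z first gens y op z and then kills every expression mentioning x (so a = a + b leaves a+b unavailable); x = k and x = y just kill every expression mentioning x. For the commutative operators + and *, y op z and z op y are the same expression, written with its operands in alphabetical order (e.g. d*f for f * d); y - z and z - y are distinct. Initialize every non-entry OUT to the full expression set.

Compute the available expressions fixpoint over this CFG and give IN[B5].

Per-block solution:
  B0: | IN={} | OUT={a+e}
  B1: | IN={a+e} | OUT={a+e}
  B2: | IN={a+e} | OUT={a+e, f*f}
  B3: | IN={a+e, f*f} | OUT={f*f}
  B4: | IN={f*f} | OUT={f*f}
  B5: | IN={f*f} | OUT={c*e}
  B6: | IN={c*e} | OUT={}
  B7: | IN={} | OUT={e+f}
  B8: | IN={} | OUT={e+f}

Merge at B5: IN[B5] = OUT[B3] ∩ OUT[B4] = {f*f}

Answer: {f*f}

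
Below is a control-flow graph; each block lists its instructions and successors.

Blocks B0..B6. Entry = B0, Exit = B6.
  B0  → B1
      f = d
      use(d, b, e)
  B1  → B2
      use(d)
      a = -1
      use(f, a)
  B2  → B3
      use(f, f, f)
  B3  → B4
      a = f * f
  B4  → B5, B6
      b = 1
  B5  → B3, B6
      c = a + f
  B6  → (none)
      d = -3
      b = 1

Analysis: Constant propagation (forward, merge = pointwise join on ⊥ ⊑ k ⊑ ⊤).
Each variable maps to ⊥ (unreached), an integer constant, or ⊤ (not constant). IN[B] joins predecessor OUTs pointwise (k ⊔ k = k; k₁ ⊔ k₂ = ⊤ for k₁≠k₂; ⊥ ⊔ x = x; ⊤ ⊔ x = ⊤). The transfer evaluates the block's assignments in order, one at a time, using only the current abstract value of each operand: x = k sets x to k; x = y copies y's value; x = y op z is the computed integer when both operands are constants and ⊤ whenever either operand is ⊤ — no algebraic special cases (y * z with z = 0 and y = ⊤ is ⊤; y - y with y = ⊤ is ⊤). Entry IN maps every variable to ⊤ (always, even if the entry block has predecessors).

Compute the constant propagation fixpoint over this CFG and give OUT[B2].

Answer: {a: -1, b: ⊤, c: ⊤, d: ⊤, e: ⊤, f: ⊤}

Working:
Per-block solution:
  B0:  IN=(all ⊤)  OUT=(all ⊤)
  B1:  IN=(all ⊤)  OUT={a:-1; rest ⊤}
  B2:  IN={a:-1; rest ⊤}  OUT={a:-1; rest ⊤}
  B3:  IN=(all ⊤)  OUT=(all ⊤)
  B4:  IN=(all ⊤)  OUT={b:1; rest ⊤}
  B5:  IN={b:1; rest ⊤}  OUT={b:1; rest ⊤}
  B6:  IN={b:1; rest ⊤}  OUT={b:1, d:-3; rest ⊤}

Merge at B2: IN[B2] = OUT[B1] = {a: -1, b: ⊤, c: ⊤, d: ⊤, e: ⊤, f: ⊤}
Applying B2's transfer function to that IN value gives OUT[B2] (row B2 above).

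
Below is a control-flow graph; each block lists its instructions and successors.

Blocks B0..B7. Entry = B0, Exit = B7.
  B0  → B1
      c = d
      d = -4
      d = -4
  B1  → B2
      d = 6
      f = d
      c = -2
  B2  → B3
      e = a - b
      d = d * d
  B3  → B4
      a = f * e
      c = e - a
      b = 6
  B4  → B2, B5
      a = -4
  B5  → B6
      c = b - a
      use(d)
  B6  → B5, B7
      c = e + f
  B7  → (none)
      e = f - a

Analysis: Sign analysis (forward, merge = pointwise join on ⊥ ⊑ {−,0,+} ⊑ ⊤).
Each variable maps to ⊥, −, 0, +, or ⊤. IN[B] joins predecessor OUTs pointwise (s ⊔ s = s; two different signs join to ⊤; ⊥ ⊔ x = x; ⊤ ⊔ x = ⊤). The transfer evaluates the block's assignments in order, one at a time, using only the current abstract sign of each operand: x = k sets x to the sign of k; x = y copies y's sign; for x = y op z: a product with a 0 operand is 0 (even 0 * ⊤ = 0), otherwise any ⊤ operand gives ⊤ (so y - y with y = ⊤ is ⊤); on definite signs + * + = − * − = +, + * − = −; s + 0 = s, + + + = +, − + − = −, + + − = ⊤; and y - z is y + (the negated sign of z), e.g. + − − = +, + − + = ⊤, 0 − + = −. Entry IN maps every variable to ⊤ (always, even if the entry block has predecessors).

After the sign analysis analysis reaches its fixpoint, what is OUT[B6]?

Fixpoint table:
  B0:  IN=(all ⊤)  OUT={d:-; rest ⊤}
  B1:  IN={d:-; rest ⊤}  OUT={c:-, d:+, f:+; rest ⊤}
  B2:  IN={d:+, f:+; rest ⊤}  OUT={d:+, f:+; rest ⊤}
  B3:  IN={d:+, f:+; rest ⊤}  OUT={b:+, d:+, f:+; rest ⊤}
  B4:  IN={b:+, d:+, f:+; rest ⊤}  OUT={a:-, b:+, d:+, f:+; rest ⊤}
  B5:  IN={a:-, b:+, d:+, f:+; rest ⊤}  OUT={a:-, b:+, c:+, d:+, f:+; rest ⊤}
  B6:  IN={a:-, b:+, c:+, d:+, f:+; rest ⊤}  OUT={a:-, b:+, d:+, f:+; rest ⊤}
  B7:  IN={a:-, b:+, d:+, f:+; rest ⊤}  OUT={a:-, b:+, d:+, e:+, f:+; rest ⊤}

Merge at B6: IN[B6] = OUT[B5] = {a: -, b: +, c: +, d: +, e: ⊤, f: +}
Applying B6's transfer function to that IN value gives OUT[B6] (row B6 above).

Answer: {a: -, b: +, c: ⊤, d: +, e: ⊤, f: +}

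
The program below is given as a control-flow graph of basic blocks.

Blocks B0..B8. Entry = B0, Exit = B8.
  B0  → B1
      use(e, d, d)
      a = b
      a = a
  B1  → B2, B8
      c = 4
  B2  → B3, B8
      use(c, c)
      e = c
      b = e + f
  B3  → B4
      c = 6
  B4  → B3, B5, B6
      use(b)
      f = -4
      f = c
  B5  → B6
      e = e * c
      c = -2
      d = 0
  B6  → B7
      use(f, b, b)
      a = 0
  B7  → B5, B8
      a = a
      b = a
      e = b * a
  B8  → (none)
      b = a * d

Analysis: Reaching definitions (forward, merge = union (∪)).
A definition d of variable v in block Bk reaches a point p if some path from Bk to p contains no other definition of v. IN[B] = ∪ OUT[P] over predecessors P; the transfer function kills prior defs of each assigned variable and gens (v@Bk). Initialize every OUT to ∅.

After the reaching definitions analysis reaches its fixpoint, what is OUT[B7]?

Answer: {a@B7, b@B7, c@B3, c@B5, d@B5, e@B7, f@B4}

Derivation:
Converged values:
  B0: | IN={} | OUT={a@B0}
  B1: | IN={a@B0} | OUT={a@B0, c@B1}
  B2: | IN={a@B0, c@B1} | OUT={a@B0, b@B2, c@B1, e@B2}
  B3: | IN={a@B0, b@B2, c@B1, c@B3, e@B2, f@B4} | OUT={a@B0, b@B2, c@B3, e@B2, f@B4}
  B4: | IN={a@B0, b@B2, c@B3, e@B2, f@B4} | OUT={a@B0, b@B2, c@B3, e@B2, f@B4}
  B5: | IN={a@B0, a@B7, b@B2, b@B7, c@B3, c@B5, d@B5, e@B2, e@B7, f@B4} | OUT={a@B0, a@B7, b@B2, b@B7, c@B5, d@B5, e@B5, f@B4}
  B6: | IN={a@B0, a@B7, b@B2, b@B7, c@B3, c@B5, d@B5, e@B2, e@B5, f@B4} | OUT={a@B6, b@B2, b@B7, c@B3, c@B5, d@B5, e@B2, e@B5, f@B4}
  B7: | IN={a@B6, b@B2, b@B7, c@B3, c@B5, d@B5, e@B2, e@B5, f@B4} | OUT={a@B7, b@B7, c@B3, c@B5, d@B5, e@B7, f@B4}
  B8: | IN={a@B0, a@B7, b@B2, b@B7, c@B1, c@B3, c@B5, d@B5, e@B2, e@B7, f@B4} | OUT={a@B0, a@B7, b@B8, c@B1, c@B3, c@B5, d@B5, e@B2, e@B7, f@B4}

Merge at B7: IN[B7] = OUT[B6] = {a@B6, b@B2, b@B7, c@B3, c@B5, d@B5, e@B2, e@B5, f@B4}
Applying B7's transfer function to that IN value gives OUT[B7] (row B7 above).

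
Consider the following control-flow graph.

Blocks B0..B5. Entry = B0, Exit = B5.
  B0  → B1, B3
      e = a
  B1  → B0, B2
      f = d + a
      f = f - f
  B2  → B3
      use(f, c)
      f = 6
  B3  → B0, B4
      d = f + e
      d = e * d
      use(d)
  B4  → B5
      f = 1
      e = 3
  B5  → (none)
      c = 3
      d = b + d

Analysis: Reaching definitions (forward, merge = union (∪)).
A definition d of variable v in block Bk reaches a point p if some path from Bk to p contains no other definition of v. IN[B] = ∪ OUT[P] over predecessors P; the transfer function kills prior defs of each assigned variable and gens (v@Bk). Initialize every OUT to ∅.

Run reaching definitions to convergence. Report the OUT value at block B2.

Answer: {d@B3, e@B0, f@B2}

Trace:
Fixpoint table:
  B0:  IN={d@B3, e@B0, f@B1, f@B2}  OUT={d@B3, e@B0, f@B1, f@B2}
  B1:  IN={d@B3, e@B0, f@B1, f@B2}  OUT={d@B3, e@B0, f@B1}
  B2:  IN={d@B3, e@B0, f@B1}  OUT={d@B3, e@B0, f@B2}
  B3:  IN={d@B3, e@B0, f@B1, f@B2}  OUT={d@B3, e@B0, f@B1, f@B2}
  B4:  IN={d@B3, e@B0, f@B1, f@B2}  OUT={d@B3, e@B4, f@B4}
  B5:  IN={d@B3, e@B4, f@B4}  OUT={c@B5, d@B5, e@B4, f@B4}

Merge at B2: IN[B2] = OUT[B1] = {d@B3, e@B0, f@B1}
Applying B2's transfer function to that IN value gives OUT[B2] (row B2 above).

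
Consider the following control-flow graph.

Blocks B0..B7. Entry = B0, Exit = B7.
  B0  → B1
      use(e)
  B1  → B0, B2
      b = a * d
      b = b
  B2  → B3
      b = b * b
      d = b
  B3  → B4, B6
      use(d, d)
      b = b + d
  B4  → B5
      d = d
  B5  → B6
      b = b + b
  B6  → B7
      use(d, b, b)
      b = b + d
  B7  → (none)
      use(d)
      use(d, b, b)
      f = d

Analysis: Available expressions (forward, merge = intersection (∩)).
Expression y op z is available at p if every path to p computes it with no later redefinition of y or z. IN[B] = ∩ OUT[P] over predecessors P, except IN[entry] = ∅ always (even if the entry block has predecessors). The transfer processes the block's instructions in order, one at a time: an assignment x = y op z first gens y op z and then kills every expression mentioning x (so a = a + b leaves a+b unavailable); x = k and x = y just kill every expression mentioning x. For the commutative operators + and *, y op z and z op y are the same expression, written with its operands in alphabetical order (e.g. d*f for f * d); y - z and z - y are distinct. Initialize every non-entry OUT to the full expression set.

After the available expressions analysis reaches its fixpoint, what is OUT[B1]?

Converged values:
  B0:   IN={}   OUT={}
  B1:   IN={}   OUT={a*d}
  B2:   IN={a*d}   OUT={}
  B3:   IN={}   OUT={}
  B4:   IN={}   OUT={}
  B5:   IN={}   OUT={}
  B6:   IN={}   OUT={}
  B7:   IN={}   OUT={}

Merge at B1: IN[B1] = OUT[B0] = {}
Applying B1's transfer function to that IN value gives OUT[B1] (row B1 above).

Answer: {a*d}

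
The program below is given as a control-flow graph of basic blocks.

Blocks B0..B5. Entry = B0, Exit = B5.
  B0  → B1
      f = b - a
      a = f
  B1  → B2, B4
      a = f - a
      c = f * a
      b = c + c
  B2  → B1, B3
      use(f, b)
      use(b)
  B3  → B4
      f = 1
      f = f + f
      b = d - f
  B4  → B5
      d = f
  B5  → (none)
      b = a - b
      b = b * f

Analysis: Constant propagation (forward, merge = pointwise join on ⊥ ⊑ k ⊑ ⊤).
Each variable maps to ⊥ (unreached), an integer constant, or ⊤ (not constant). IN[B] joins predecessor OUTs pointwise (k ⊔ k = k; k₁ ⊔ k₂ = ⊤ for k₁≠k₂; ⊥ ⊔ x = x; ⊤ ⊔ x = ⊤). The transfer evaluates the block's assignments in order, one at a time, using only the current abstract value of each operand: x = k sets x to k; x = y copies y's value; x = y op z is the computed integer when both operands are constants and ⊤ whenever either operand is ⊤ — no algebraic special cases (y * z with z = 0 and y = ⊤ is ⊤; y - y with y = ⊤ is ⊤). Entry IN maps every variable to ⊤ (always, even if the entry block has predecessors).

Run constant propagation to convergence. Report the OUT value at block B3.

Answer: {a: ⊤, b: ⊤, c: ⊤, d: ⊤, e: ⊤, f: 2}

Trace:
Converged values:
  B0: | IN=(all ⊤) | OUT=(all ⊤)
  B1: | IN=(all ⊤) | OUT=(all ⊤)
  B2: | IN=(all ⊤) | OUT=(all ⊤)
  B3: | IN=(all ⊤) | OUT={f:2; rest ⊤}
  B4: | IN=(all ⊤) | OUT=(all ⊤)
  B5: | IN=(all ⊤) | OUT=(all ⊤)

Merge at B3: IN[B3] = OUT[B2] = {a: ⊤, b: ⊤, c: ⊤, d: ⊤, e: ⊤, f: ⊤}
Applying B3's transfer function to that IN value gives OUT[B3] (row B3 above).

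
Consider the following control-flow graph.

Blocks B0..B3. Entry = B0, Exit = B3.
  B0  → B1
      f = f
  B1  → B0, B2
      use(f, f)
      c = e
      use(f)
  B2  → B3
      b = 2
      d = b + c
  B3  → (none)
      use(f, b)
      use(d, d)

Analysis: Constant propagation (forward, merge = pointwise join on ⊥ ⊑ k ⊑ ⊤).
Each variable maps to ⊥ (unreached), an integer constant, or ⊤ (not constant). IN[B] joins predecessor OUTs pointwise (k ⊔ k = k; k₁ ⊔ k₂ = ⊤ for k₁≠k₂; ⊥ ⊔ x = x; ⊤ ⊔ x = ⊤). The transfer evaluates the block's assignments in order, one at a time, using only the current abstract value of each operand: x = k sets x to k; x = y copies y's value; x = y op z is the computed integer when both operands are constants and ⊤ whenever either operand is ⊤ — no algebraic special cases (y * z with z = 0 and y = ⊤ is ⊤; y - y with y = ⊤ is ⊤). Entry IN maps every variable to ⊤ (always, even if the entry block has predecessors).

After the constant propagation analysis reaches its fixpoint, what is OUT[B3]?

Answer: {a: ⊤, b: 2, c: ⊤, d: ⊤, e: ⊤, f: ⊤}

Working:
Converged values:
  B0:  IN=(all ⊤)  OUT=(all ⊤)
  B1:  IN=(all ⊤)  OUT=(all ⊤)
  B2:  IN=(all ⊤)  OUT={b:2; rest ⊤}
  B3:  IN={b:2; rest ⊤}  OUT={b:2; rest ⊤}

Merge at B3: IN[B3] = OUT[B2] = {a: ⊤, b: 2, c: ⊤, d: ⊤, e: ⊤, f: ⊤}
Applying B3's transfer function to that IN value gives OUT[B3] (row B3 above).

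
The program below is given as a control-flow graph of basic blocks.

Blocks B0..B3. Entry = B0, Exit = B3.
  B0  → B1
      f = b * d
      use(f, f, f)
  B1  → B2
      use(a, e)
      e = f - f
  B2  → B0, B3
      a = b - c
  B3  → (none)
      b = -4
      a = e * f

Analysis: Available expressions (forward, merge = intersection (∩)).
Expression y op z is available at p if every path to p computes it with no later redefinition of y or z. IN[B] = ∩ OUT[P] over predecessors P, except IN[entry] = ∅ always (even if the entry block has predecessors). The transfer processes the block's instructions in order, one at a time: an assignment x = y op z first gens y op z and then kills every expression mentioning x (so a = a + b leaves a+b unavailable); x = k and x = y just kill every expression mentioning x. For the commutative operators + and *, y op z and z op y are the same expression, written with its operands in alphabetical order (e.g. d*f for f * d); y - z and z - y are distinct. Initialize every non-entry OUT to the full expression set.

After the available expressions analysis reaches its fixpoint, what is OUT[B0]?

Answer: {b*d}

Working:
Per-block solution:
  B0:  IN={}  OUT={b*d}
  B1:  IN={b*d}  OUT={b*d, f-f}
  B2:  IN={b*d, f-f}  OUT={b*d, b-c, f-f}
  B3:  IN={b*d, b-c, f-f}  OUT={e*f, f-f}

Merge at B0 (entry node, so the boundary value {} is joined with the incoming edge(s)): IN[B0] = {} ∩ OUT[B2] = {}
Applying B0's transfer function to that IN value gives OUT[B0] (row B0 above).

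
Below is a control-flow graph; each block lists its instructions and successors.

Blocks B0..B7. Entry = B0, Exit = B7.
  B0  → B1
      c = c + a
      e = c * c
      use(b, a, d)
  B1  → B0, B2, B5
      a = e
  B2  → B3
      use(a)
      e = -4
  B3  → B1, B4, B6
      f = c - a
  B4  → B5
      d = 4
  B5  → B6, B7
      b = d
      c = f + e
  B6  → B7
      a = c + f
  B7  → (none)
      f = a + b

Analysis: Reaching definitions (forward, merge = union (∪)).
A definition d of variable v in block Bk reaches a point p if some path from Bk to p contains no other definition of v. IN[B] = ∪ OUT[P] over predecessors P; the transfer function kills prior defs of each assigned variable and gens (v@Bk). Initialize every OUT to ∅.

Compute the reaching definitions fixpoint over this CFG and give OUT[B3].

Fixpoint table:
  B0: | IN={a@B1, c@B0, e@B0, e@B2, f@B3} | OUT={a@B1, c@B0, e@B0, f@B3}
  B1: | IN={a@B1, c@B0, e@B0, e@B2, f@B3} | OUT={a@B1, c@B0, e@B0, e@B2, f@B3}
  B2: | IN={a@B1, c@B0, e@B0, e@B2, f@B3} | OUT={a@B1, c@B0, e@B2, f@B3}
  B3: | IN={a@B1, c@B0, e@B2, f@B3} | OUT={a@B1, c@B0, e@B2, f@B3}
  B4: | IN={a@B1, c@B0, e@B2, f@B3} | OUT={a@B1, c@B0, d@B4, e@B2, f@B3}
  B5: | IN={a@B1, c@B0, d@B4, e@B0, e@B2, f@B3} | OUT={a@B1, b@B5, c@B5, d@B4, e@B0, e@B2, f@B3}
  B6: | IN={a@B1, b@B5, c@B0, c@B5, d@B4, e@B0, e@B2, f@B3} | OUT={a@B6, b@B5, c@B0, c@B5, d@B4, e@B0, e@B2, f@B3}
  B7: | IN={a@B1, a@B6, b@B5, c@B0, c@B5, d@B4, e@B0, e@B2, f@B3} | OUT={a@B1, a@B6, b@B5, c@B0, c@B5, d@B4, e@B0, e@B2, f@B7}

Merge at B3: IN[B3] = OUT[B2] = {a@B1, c@B0, e@B2, f@B3}
Applying B3's transfer function to that IN value gives OUT[B3] (row B3 above).

Answer: {a@B1, c@B0, e@B2, f@B3}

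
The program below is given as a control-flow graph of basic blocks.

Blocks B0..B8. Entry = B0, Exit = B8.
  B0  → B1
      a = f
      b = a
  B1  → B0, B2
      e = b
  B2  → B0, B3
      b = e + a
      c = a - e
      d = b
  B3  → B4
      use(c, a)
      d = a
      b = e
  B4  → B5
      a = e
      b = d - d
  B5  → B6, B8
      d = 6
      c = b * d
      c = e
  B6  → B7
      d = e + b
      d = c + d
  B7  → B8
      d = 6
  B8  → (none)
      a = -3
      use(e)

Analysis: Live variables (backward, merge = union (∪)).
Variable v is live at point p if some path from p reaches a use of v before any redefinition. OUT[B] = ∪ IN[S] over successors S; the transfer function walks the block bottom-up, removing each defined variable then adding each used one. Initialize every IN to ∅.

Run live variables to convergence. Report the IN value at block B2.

Fixpoint table:
  B0: | IN={f} | OUT={a, b, f}
  B1: | IN={a, b, f} | OUT={a, e, f}
  B2: | IN={a, e, f} | OUT={a, c, e, f}
  B3: | IN={a, c, e} | OUT={d, e}
  B4: | IN={d, e} | OUT={b, e}
  B5: | IN={b, e} | OUT={b, c, e}
  B6: | IN={b, c, e} | OUT={e}
  B7: | IN={e} | OUT={e}
  B8: | IN={e} | OUT={}

Merge at B2: OUT[B2] = IN[B0] ⊔ IN[B3] = {a, c, e, f}
Applying B2's transfer function to that OUT value gives IN[B2] (row B2 above).

Answer: {a, e, f}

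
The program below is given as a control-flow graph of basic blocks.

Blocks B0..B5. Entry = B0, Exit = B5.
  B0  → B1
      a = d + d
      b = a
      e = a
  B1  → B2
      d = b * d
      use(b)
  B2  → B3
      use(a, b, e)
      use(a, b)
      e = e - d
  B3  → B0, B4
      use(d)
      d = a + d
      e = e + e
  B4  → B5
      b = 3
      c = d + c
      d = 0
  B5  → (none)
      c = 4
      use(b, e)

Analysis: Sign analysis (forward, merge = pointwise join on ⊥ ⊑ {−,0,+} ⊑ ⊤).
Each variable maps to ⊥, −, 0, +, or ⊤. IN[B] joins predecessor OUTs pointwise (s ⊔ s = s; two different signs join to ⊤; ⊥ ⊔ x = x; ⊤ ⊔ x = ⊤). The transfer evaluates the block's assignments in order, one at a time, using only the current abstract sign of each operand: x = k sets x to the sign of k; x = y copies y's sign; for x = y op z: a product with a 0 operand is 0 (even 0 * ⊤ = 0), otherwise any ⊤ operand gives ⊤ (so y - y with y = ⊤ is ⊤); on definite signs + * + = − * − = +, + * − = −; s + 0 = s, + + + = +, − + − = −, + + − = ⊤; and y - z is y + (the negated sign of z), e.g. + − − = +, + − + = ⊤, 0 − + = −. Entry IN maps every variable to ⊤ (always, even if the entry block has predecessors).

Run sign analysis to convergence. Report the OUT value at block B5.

Answer: {a: ⊤, b: +, c: +, d: 0, e: ⊤, f: ⊤}

Working:
Per-block solution:
  B0:  IN=(all ⊤)  OUT=(all ⊤)
  B1:  IN=(all ⊤)  OUT=(all ⊤)
  B2:  IN=(all ⊤)  OUT=(all ⊤)
  B3:  IN=(all ⊤)  OUT=(all ⊤)
  B4:  IN=(all ⊤)  OUT={b:+, d:0; rest ⊤}
  B5:  IN={b:+, d:0; rest ⊤}  OUT={b:+, c:+, d:0; rest ⊤}

Merge at B5: IN[B5] = OUT[B4] = {a: ⊤, b: +, c: ⊤, d: 0, e: ⊤, f: ⊤}
Applying B5's transfer function to that IN value gives OUT[B5] (row B5 above).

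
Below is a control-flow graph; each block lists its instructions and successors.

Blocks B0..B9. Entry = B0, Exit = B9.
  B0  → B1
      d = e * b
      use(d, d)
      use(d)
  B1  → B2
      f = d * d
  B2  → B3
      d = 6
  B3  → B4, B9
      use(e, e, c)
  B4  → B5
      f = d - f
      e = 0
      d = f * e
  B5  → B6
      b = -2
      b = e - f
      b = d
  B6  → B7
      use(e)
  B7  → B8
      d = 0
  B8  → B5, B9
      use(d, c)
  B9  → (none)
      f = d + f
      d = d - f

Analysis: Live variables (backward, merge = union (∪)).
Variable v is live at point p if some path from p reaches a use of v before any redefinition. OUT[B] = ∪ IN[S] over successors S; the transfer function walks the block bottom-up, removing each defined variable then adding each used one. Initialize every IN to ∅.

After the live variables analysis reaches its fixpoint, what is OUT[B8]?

Answer: {c, d, e, f}

Derivation:
Per-block solution:
  B0: | IN={b, c, e} | OUT={c, d, e}
  B1: | IN={c, d, e} | OUT={c, e, f}
  B2: | IN={c, e, f} | OUT={c, d, e, f}
  B3: | IN={c, d, e, f} | OUT={c, d, f}
  B4: | IN={c, d, f} | OUT={c, d, e, f}
  B5: | IN={c, d, e, f} | OUT={c, e, f}
  B6: | IN={c, e, f} | OUT={c, e, f}
  B7: | IN={c, e, f} | OUT={c, d, e, f}
  B8: | IN={c, d, e, f} | OUT={c, d, e, f}
  B9: | IN={d, f} | OUT={}

Merge at B8: OUT[B8] = IN[B5] ⊔ IN[B9] = {c, d, e, f}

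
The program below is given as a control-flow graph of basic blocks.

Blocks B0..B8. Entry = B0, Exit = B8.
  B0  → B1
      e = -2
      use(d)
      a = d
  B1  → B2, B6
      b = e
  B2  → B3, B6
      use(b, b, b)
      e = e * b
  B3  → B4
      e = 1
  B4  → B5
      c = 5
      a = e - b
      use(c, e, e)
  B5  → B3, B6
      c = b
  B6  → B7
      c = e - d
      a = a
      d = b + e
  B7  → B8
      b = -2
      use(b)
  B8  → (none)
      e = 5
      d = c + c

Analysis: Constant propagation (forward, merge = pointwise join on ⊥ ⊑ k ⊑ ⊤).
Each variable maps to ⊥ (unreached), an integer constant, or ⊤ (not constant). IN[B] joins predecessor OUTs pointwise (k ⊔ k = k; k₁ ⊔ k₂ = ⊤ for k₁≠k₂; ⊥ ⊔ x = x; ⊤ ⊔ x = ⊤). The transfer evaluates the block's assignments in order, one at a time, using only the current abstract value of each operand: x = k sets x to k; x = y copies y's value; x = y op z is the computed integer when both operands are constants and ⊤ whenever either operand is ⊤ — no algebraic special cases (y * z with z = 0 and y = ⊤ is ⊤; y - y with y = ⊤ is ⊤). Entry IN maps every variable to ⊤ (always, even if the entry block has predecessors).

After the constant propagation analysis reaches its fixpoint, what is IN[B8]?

Answer: {a: ⊤, b: -2, c: ⊤, d: ⊤, e: ⊤, f: ⊤}

Derivation:
Converged values:
  B0: | IN=(all ⊤) | OUT={e:-2; rest ⊤}
  B1: | IN={e:-2; rest ⊤} | OUT={b:-2, e:-2; rest ⊤}
  B2: | IN={b:-2, e:-2; rest ⊤} | OUT={b:-2, e:4; rest ⊤}
  B3: | IN={b:-2; rest ⊤} | OUT={b:-2, e:1; rest ⊤}
  B4: | IN={b:-2, e:1; rest ⊤} | OUT={a:3, b:-2, c:5, e:1; rest ⊤}
  B5: | IN={a:3, b:-2, c:5, e:1; rest ⊤} | OUT={a:3, b:-2, c:-2, e:1; rest ⊤}
  B6: | IN={b:-2; rest ⊤} | OUT={b:-2; rest ⊤}
  B7: | IN={b:-2; rest ⊤} | OUT={b:-2; rest ⊤}
  B8: | IN={b:-2; rest ⊤} | OUT={b:-2, e:5; rest ⊤}

Merge at B8: IN[B8] = OUT[B7] = {a: ⊤, b: -2, c: ⊤, d: ⊤, e: ⊤, f: ⊤}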